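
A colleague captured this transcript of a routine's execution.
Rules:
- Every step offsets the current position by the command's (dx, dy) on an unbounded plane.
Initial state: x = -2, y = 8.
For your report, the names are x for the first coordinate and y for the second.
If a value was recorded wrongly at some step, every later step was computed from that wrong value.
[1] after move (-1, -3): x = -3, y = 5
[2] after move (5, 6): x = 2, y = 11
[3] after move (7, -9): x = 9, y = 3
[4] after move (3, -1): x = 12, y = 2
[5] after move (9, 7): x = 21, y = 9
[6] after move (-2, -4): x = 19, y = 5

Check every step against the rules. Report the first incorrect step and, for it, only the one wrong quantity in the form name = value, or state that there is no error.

Recomputing the run from the initial state:
step 1: x = -3, y = 5
step 2: x = 2, y = 11
step 3: x = 9, y = 2
step 4: x = 12, y = 1
step 5: x = 21, y = 8
step 6: x = 19, y = 4
The first disagreement with the transcript is at step 3, where the value should be y = 2.

step 3, y = 2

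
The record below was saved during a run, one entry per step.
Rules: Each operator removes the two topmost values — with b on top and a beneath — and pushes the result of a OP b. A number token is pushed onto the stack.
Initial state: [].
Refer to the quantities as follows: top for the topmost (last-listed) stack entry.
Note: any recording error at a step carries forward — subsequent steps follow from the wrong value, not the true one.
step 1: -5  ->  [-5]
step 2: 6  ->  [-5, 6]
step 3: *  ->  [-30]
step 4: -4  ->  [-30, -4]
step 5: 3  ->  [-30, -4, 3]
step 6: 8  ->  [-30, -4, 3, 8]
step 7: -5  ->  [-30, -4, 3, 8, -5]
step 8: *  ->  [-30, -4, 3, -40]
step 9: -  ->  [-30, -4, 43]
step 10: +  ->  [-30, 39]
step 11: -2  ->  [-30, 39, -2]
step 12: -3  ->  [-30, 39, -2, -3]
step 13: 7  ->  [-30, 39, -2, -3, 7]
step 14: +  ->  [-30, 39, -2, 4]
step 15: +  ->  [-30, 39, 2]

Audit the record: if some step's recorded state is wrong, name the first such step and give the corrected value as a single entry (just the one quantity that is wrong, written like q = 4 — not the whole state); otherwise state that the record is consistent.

no error

1. push -5: top = -5 (in agreement)
2. push 6: top = 6 (verified)
3. -5 * 6 = -30 (in agreement)
4. push -4: top = -4 (in agreement)
5. push 3: top = 3 (no discrepancy)
6. push 8: top = 8 (no discrepancy)
7. push -5: top = -5 (checks out)
8. 8 * -5 = -40 (in agreement)
9. 3 - -40 = 43 (same as recorded)
10. -4 + 43 = 39 (verified)
11. push -2: top = -2 (exactly as logged)
12. push -3: top = -3 (in agreement)
13. push 7: top = 7 (exactly as logged)
14. -3 + 7 = 4 (confirmed correct)
15. -2 + 4 = 2 (in agreement)
Each recorded entry agrees with the recomputation.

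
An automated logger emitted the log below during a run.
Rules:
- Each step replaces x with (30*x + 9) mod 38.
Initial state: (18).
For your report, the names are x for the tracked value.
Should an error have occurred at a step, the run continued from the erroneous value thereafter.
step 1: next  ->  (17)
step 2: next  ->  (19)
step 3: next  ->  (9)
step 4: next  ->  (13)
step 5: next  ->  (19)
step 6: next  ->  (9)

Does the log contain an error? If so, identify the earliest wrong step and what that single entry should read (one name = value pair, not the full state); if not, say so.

Step 1: x = (30*18 + 9) mod 38 = 17 — agrees with the log.
Step 2: x = (30*17 + 9) mod 38 = 25 — the log has a different value.
The earliest wrong entry is at step 2: it should read x = 25.

step 2, x = 25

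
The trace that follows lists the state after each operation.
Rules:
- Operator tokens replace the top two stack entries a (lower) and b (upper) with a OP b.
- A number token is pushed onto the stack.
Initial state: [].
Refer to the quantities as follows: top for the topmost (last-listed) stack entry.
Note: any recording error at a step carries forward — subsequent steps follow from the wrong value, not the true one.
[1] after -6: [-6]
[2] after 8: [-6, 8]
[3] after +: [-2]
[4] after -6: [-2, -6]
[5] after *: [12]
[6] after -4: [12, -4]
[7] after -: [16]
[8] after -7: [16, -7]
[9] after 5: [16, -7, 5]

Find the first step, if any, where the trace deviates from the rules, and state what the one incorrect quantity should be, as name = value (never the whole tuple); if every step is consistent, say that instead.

Recomputing the run from the initial state:
step 1: [-6]
step 2: [-6, 8]
step 3: [2]
step 4: [2, -6]
step 5: [-12]
step 6: [-12, -4]
step 7: [-8]
step 8: [-8, -7]
step 9: [-8, -7, 5]
The first disagreement with the trace is at step 3, where the value should be top = 2.

step 3, top = 2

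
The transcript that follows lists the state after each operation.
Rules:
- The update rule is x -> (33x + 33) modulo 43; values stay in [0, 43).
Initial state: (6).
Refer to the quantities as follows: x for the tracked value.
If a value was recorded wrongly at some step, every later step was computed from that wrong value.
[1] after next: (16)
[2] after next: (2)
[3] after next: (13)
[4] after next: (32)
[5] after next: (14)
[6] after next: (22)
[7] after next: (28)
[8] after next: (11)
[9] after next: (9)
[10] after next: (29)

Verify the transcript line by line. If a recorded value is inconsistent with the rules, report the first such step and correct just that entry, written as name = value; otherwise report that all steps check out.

Step 1: x = (33*6 + 33) mod 43 = 16 — verified.
Step 2: x = (33*16 + 33) mod 43 = 2 — checks out.
Step 3: x = (33*2 + 33) mod 43 = 13 — same as recorded.
Step 4: x = (33*13 + 33) mod 43 = 32 — in agreement.
Step 5: x = (33*32 + 33) mod 43 = 14 — checks out.
Step 6: x = (33*14 + 33) mod 43 = 22 — checks out.
Step 7: x = (33*22 + 33) mod 43 = 28 — same as recorded.
Step 8: x = (33*28 + 33) mod 43 = 11 — agrees with the transcript.
Step 9: x = (33*11 + 33) mod 43 = 9 — confirmed correct.
Step 10: x = (33*9 + 33) mod 43 = 29 — verified.
The recomputation confirms every line.

no error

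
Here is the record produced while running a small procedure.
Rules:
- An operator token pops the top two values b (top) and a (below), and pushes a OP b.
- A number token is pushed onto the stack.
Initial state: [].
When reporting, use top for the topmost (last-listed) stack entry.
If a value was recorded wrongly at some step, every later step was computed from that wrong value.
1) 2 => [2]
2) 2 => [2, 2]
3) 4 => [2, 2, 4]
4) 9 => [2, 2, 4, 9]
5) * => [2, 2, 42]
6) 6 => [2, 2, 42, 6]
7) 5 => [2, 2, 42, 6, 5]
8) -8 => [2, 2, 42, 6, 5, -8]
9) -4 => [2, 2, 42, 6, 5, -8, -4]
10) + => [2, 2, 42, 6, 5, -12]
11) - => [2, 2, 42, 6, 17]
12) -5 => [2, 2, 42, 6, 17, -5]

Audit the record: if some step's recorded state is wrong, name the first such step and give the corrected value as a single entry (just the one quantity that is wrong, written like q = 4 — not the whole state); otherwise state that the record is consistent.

step 5, top = 36

1. push 2: top = 2 (matches)
2. push 2: top = 2 (checks out)
3. push 4: top = 4 (agrees with the record)
4. push 9: top = 9 (in agreement)
5. 4 * 9 = 36 (not what was recorded)
Conclusion: step 5 carries the first error; the entry should be top = 36.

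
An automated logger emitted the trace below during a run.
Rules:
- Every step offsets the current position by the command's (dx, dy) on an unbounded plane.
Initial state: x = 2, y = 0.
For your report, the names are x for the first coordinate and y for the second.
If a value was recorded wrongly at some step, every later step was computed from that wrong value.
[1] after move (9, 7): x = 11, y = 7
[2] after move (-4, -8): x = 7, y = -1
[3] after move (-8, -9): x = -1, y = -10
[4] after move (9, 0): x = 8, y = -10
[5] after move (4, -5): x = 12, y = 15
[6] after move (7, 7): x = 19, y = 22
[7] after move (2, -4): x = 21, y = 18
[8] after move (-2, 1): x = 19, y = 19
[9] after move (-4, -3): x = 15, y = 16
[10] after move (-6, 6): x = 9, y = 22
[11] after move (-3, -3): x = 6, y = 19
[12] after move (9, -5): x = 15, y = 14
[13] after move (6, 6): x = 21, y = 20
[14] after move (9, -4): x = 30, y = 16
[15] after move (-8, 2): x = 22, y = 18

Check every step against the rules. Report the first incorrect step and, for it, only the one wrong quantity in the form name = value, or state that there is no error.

step 5, y = -15

Step 1: x = 2 + (9) = 11, y = 0 + (7) = 7 — verified.
Step 2: x = 11 + (-4) = 7, y = 7 + (-8) = -1 — confirmed correct.
Step 3: x = 7 + (-8) = -1, y = -1 + (-9) = -10 — same as recorded.
Step 4: x = -1 + (9) = 8, y = -10 + (0) = -10 — same as recorded.
Step 5: x = 8 + (4) = 12, y = -10 + (-5) = -15 — the recorded entry deviates here.
Conclusion: step 5 carries the first error; the entry should be y = -15.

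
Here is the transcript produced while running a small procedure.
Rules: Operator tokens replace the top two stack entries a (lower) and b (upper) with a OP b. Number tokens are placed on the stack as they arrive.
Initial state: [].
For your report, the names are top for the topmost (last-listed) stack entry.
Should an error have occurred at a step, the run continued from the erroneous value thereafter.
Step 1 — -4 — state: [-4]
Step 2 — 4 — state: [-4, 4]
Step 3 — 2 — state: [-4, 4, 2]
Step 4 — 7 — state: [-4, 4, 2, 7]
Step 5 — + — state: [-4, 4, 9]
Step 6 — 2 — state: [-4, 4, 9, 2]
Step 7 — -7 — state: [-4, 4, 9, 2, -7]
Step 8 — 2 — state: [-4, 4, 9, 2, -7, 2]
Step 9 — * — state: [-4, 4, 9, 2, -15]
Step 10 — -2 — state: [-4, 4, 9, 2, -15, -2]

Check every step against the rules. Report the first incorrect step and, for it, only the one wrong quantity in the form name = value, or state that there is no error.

step 9, top = -14

step 1: push -4: top = -4 -> exactly as logged
step 2: push 4: top = 4 -> consistent with the transcript
step 3: push 2: top = 2 -> matches
step 4: push 7: top = 7 -> agrees with the transcript
step 5: 2 + 7 = 9 -> exactly as logged
step 6: push 2: top = 2 -> verified
step 7: push -7: top = -7 -> same as recorded
step 8: push 2: top = 2 -> exactly as logged
step 9: -7 * 2 = -14 -> the transcript disagrees here
The earliest wrong entry is at step 9: it should read top = -14.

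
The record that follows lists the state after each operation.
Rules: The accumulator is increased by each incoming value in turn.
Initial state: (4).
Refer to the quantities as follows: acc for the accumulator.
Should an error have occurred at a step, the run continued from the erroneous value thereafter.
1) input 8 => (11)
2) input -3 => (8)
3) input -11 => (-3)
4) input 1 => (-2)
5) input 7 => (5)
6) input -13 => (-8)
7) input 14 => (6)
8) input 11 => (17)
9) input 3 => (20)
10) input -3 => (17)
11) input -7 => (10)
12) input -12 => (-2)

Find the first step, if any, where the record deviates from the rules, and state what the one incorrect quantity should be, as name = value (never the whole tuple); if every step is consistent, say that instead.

step 1, acc = 12

1. acc = 4 + 8 = 12 (the record disagrees here)
The earliest wrong entry is at step 1: it should read acc = 12.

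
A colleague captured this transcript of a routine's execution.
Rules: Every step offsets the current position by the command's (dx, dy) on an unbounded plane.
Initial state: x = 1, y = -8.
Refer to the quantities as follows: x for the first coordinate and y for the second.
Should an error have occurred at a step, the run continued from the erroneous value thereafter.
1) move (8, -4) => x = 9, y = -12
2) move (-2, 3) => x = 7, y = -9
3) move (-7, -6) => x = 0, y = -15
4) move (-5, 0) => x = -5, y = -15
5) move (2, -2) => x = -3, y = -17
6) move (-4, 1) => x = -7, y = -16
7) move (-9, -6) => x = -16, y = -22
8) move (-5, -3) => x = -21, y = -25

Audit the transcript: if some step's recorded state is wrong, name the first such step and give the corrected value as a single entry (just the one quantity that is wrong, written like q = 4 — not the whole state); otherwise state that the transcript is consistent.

no error

Recomputing the run from the initial state:
step 1: x = 9, y = -12
step 2: x = 7, y = -9
step 3: x = 0, y = -15
step 4: x = -5, y = -15
step 5: x = -3, y = -17
step 6: x = -7, y = -16
step 7: x = -16, y = -22
step 8: x = -21, y = -25
This matches the transcript at every step.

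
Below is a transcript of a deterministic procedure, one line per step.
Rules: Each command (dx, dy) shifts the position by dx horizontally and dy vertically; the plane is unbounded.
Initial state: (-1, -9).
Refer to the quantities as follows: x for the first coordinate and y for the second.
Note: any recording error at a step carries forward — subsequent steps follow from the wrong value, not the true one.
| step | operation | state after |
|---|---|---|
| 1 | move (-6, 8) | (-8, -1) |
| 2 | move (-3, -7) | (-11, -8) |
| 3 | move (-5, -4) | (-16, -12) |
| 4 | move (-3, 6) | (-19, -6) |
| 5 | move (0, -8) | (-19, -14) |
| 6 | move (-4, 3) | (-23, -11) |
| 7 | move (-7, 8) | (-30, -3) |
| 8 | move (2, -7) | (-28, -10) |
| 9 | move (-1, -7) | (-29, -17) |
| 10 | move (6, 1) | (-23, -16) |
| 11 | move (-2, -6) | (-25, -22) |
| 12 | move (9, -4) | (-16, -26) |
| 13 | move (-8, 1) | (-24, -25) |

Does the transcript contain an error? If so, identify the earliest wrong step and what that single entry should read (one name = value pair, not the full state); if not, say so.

1. x = -1 + (-6) = -7, y = -9 + (8) = -1 (first mismatch against the transcript)
First deviation found at step 1; the corrected entry is x = -7.

step 1, x = -7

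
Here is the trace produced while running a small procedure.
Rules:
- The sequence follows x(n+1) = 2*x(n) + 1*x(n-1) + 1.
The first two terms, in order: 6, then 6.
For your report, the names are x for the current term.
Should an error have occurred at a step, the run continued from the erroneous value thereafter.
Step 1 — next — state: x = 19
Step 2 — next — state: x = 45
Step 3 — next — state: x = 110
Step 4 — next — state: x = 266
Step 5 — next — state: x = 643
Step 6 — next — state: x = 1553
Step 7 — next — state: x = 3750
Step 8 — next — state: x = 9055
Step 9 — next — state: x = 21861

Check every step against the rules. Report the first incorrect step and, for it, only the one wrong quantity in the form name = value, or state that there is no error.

step 8, x = 9054

Recomputing the run from the initial state:
step 1: x = 19
step 2: x = 45
step 3: x = 110
step 4: x = 266
step 5: x = 643
step 6: x = 1553
step 7: x = 3750
step 8: x = 9054
step 9: x = 21859
The first disagreement with the trace is at step 8, where the value should be x = 9054.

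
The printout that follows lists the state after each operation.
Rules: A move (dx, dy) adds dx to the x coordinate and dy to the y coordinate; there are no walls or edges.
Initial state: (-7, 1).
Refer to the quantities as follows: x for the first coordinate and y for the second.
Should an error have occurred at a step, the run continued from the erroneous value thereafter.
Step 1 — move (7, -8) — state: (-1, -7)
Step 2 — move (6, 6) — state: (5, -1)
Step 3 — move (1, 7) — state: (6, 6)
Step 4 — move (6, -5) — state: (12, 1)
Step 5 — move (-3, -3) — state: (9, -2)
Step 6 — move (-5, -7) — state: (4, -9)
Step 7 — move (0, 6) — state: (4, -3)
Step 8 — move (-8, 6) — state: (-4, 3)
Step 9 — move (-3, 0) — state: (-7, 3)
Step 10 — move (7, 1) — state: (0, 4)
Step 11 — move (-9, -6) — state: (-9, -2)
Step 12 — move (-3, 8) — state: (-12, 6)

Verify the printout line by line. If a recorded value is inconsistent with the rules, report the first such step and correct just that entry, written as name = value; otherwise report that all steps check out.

Recomputing the run from the initial state:
step 1: x = 0, y = -7
step 2: x = 6, y = -1
step 3: x = 7, y = 6
step 4: x = 13, y = 1
step 5: x = 10, y = -2
step 6: x = 5, y = -9
step 7: x = 5, y = -3
step 8: x = -3, y = 3
step 9: x = -6, y = 3
step 10: x = 1, y = 4
step 11: x = -8, y = -2
step 12: x = -11, y = 6
The first disagreement with the printout is at step 1, where the value should be x = 0.

step 1, x = 0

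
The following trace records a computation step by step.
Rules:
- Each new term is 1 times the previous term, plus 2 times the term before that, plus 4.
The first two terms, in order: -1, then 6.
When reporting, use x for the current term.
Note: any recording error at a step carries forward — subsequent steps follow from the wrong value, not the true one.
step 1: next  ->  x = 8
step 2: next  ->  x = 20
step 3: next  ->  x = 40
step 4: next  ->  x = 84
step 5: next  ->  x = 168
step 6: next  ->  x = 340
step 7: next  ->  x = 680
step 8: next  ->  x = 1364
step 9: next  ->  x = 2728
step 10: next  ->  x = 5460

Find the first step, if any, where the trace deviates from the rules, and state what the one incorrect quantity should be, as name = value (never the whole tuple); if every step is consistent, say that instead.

step 2, x = 24

Recomputing the run from the initial state:
step 1: x = 8
step 2: x = 24
step 3: x = 44
step 4: x = 96
step 5: x = 188
step 6: x = 384
step 7: x = 764
step 8: x = 1536
step 9: x = 3068
step 10: x = 6144
The first disagreement with the trace is at step 2, where the value should be x = 24.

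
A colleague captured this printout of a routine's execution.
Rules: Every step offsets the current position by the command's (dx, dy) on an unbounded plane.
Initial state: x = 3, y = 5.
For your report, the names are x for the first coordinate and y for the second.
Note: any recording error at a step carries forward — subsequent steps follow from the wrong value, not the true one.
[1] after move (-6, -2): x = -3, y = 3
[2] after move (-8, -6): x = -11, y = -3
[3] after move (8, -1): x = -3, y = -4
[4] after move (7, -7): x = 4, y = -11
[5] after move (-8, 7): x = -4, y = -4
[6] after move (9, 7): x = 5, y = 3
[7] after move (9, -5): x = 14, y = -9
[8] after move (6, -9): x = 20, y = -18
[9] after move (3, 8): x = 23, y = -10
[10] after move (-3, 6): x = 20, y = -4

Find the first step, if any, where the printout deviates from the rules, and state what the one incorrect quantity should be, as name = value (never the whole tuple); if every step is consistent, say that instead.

Recomputing the run from the initial state:
step 1: x = -3, y = 3
step 2: x = -11, y = -3
step 3: x = -3, y = -4
step 4: x = 4, y = -11
step 5: x = -4, y = -4
step 6: x = 5, y = 3
step 7: x = 14, y = -2
step 8: x = 20, y = -11
step 9: x = 23, y = -3
step 10: x = 20, y = 3
The first disagreement with the printout is at step 7, where the value should be y = -2.

step 7, y = -2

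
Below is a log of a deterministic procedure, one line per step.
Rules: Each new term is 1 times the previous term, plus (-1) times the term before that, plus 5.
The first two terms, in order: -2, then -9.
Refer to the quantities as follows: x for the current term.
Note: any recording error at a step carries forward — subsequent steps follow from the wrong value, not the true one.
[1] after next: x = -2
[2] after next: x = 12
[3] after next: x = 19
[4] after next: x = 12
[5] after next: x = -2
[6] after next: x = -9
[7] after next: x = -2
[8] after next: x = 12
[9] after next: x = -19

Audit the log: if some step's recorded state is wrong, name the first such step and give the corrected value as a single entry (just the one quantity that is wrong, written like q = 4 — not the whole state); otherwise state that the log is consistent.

step 9, x = 19

step 1: x = 1*(-9) + (-1)*(-2) + (5) = -2 -> exactly as logged
step 2: x = 1*(-2) + (-1)*(-9) + (5) = 12 -> checks out
step 3: x = 1*(12) + (-1)*(-2) + (5) = 19 -> same as recorded
step 4: x = 1*(19) + (-1)*(12) + (5) = 12 -> confirmed correct
step 5: x = 1*(12) + (-1)*(19) + (5) = -2 -> no discrepancy
step 6: x = 1*(-2) + (-1)*(12) + (5) = -9 -> in agreement
step 7: x = 1*(-9) + (-1)*(-2) + (5) = -2 -> same as recorded
step 8: x = 1*(-2) + (-1)*(-9) + (5) = 12 -> confirmed correct
step 9: x = 1*(12) + (-1)*(-2) + (5) = 19 -> the entry is off here
The audit stops at step 9: the recorded entry is wrong and should be x = 19.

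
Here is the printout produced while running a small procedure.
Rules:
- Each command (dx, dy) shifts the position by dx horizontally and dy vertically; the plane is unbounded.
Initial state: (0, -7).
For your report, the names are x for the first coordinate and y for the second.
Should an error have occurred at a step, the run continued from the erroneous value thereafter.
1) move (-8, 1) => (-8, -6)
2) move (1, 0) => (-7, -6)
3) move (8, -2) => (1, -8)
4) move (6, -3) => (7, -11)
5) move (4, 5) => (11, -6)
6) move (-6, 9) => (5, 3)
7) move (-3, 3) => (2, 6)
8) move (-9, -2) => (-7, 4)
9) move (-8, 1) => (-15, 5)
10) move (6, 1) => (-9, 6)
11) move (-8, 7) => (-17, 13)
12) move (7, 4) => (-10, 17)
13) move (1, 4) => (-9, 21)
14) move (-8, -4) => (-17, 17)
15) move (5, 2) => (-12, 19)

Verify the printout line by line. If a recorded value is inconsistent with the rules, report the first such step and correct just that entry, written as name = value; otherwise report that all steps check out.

Recomputing the run from the initial state:
step 1: x = -8, y = -6
step 2: x = -7, y = -6
step 3: x = 1, y = -8
step 4: x = 7, y = -11
step 5: x = 11, y = -6
step 6: x = 5, y = 3
step 7: x = 2, y = 6
step 8: x = -7, y = 4
step 9: x = -15, y = 5
step 10: x = -9, y = 6
step 11: x = -17, y = 13
step 12: x = -10, y = 17
step 13: x = -9, y = 21
step 14: x = -17, y = 17
step 15: x = -12, y = 19
This matches the printout at every step.

no error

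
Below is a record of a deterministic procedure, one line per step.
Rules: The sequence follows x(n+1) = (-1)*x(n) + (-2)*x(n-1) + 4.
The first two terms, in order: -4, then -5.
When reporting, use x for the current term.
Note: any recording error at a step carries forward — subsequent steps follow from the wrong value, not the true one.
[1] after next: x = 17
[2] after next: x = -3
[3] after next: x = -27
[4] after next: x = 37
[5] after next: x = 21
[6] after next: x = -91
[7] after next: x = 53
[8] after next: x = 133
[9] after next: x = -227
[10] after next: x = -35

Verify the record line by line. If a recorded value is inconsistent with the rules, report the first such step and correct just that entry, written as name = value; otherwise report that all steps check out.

step 1: x = -1*(-5) + (-2)*(-4) + (4) = 17 -> no discrepancy
step 2: x = -1*(17) + (-2)*(-5) + (4) = -3 -> matches
step 3: x = -1*(-3) + (-2)*(17) + (4) = -27 -> matches
step 4: x = -1*(-27) + (-2)*(-3) + (4) = 37 -> confirmed correct
step 5: x = -1*(37) + (-2)*(-27) + (4) = 21 -> confirmed correct
step 6: x = -1*(21) + (-2)*(37) + (4) = -91 -> consistent with the record
step 7: x = -1*(-91) + (-2)*(21) + (4) = 53 -> consistent with the record
step 8: x = -1*(53) + (-2)*(-91) + (4) = 133 -> exactly as logged
step 9: x = -1*(133) + (-2)*(53) + (4) = -235 -> first mismatch against the record
The earliest wrong entry is at step 9: it should read x = -235.

step 9, x = -235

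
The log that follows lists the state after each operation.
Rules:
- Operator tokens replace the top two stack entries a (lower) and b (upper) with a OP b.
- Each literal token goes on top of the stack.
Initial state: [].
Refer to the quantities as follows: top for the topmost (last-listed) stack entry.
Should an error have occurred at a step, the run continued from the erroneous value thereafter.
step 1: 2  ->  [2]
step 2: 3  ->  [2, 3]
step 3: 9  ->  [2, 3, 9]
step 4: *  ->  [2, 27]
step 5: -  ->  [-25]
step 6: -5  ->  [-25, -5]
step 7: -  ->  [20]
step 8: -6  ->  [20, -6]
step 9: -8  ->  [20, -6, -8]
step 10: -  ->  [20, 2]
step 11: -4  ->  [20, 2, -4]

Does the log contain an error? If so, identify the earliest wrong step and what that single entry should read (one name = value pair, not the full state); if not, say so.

step 7, top = -20

Recomputing the run from the initial state:
step 1: [2]
step 2: [2, 3]
step 3: [2, 3, 9]
step 4: [2, 27]
step 5: [-25]
step 6: [-25, -5]
step 7: [-20]
step 8: [-20, -6]
step 9: [-20, -6, -8]
step 10: [-20, 2]
step 11: [-20, 2, -4]
The first disagreement with the log is at step 7, where the value should be top = -20.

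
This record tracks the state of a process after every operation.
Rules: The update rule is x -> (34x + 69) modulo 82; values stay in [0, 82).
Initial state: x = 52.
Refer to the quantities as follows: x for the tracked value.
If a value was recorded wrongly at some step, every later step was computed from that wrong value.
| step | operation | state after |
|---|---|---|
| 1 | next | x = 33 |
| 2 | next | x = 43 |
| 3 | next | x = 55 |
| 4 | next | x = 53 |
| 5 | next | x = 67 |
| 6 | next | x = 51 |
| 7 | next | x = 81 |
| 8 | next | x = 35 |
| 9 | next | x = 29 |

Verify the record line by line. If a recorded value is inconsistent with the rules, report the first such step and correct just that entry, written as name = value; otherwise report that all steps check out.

no error

Recomputing the run from the initial state:
step 1: x = 33
step 2: x = 43
step 3: x = 55
step 4: x = 53
step 5: x = 67
step 6: x = 51
step 7: x = 81
step 8: x = 35
step 9: x = 29
This matches the record at every step.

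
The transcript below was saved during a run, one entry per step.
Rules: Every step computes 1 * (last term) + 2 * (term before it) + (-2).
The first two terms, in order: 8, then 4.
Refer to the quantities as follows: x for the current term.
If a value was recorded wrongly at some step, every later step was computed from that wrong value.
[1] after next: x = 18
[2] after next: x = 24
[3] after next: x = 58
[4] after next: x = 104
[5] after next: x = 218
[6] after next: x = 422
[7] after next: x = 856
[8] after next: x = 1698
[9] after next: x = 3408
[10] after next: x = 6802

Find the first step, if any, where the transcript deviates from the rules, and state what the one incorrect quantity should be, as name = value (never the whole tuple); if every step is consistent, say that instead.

step 6, x = 424

Step 1: x = 1*(4) + (2)*(8) + (-2) = 18 — no discrepancy.
Step 2: x = 1*(18) + (2)*(4) + (-2) = 24 — same as recorded.
Step 3: x = 1*(24) + (2)*(18) + (-2) = 58 — exactly as logged.
Step 4: x = 1*(58) + (2)*(24) + (-2) = 104 — agrees with the transcript.
Step 5: x = 1*(104) + (2)*(58) + (-2) = 218 — in agreement.
Step 6: x = 1*(218) + (2)*(104) + (-2) = 424 — the transcript disagrees here.
The earliest wrong entry is at step 6: it should read x = 424.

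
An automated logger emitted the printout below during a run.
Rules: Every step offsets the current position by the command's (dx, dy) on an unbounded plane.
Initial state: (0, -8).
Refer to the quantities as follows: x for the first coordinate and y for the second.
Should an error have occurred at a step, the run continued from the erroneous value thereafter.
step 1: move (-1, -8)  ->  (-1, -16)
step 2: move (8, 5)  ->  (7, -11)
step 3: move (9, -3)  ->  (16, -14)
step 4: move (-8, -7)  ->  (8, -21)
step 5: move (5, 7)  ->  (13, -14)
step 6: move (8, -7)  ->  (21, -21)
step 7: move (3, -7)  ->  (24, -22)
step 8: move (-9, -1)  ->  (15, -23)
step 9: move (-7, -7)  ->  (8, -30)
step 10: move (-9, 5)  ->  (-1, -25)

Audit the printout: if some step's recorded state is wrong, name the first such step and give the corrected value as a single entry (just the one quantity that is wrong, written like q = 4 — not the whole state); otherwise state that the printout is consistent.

Step 1: x = 0 + (-1) = -1, y = -8 + (-8) = -16 — exactly as logged.
Step 2: x = -1 + (8) = 7, y = -16 + (5) = -11 — agrees with the printout.
Step 3: x = 7 + (9) = 16, y = -11 + (-3) = -14 — verified.
Step 4: x = 16 + (-8) = 8, y = -14 + (-7) = -21 — same as recorded.
Step 5: x = 8 + (5) = 13, y = -21 + (7) = -14 — confirmed correct.
Step 6: x = 13 + (8) = 21, y = -14 + (-7) = -21 — confirmed correct.
Step 7: x = 21 + (3) = 24, y = -21 + (-7) = -28 — first mismatch against the printout.
First deviation found at step 7; the corrected entry is y = -28.

step 7, y = -28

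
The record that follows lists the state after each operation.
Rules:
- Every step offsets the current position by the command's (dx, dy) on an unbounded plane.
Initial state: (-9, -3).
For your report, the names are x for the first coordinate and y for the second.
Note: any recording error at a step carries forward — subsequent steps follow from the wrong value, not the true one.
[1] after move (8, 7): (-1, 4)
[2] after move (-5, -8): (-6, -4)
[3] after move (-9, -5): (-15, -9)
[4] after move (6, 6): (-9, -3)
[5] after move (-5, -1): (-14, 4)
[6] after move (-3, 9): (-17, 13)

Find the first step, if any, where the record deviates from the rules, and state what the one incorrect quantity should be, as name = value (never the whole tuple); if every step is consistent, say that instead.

step 5, y = -4

1. x = -9 + (8) = -1, y = -3 + (7) = 4 (same as recorded)
2. x = -1 + (-5) = -6, y = 4 + (-8) = -4 (no discrepancy)
3. x = -6 + (-9) = -15, y = -4 + (-5) = -9 (no discrepancy)
4. x = -15 + (6) = -9, y = -9 + (6) = -3 (confirmed correct)
5. x = -9 + (-5) = -14, y = -3 + (-1) = -4 (the recorded entry deviates here)
That makes step 5 the first incorrect line — y = -4 is what it should show.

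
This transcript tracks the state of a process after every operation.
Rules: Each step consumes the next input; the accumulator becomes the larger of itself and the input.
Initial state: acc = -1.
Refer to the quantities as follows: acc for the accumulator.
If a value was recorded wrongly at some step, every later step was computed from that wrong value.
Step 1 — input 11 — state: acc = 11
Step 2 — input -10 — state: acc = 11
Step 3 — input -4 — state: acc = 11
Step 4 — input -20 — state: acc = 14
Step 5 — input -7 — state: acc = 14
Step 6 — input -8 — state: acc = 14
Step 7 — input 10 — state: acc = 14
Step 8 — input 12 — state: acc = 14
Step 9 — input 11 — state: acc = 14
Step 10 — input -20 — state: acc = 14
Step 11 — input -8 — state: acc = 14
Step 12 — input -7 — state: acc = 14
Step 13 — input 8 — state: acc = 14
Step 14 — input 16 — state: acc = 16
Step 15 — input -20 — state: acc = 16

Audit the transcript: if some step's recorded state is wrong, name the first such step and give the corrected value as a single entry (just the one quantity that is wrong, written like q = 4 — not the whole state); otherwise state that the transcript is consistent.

1. acc = max(-1, 11) = 11 (checks out)
2. acc = max(11, -10) = 11 (confirmed correct)
3. acc = max(11, -4) = 11 (checks out)
4. acc = max(11, -20) = 11 (the transcript disagrees here)
So the first discrepancy is step 4, where the right value is acc = 11.

step 4, acc = 11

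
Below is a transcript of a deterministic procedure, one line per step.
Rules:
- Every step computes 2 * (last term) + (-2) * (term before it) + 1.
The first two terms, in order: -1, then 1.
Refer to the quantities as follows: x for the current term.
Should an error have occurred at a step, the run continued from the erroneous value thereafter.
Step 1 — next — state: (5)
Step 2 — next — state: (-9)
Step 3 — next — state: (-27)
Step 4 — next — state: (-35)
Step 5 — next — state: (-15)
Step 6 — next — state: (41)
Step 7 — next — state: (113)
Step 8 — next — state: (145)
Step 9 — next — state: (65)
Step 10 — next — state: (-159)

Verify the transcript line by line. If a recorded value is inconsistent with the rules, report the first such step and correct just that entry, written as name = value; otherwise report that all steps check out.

step 2, x = 9

1. x = 2*(1) + (-2)*(-1) + (1) = 5 (agrees with the transcript)
2. x = 2*(5) + (-2)*(1) + (1) = 9 (the transcript has a different value)
The audit stops at step 2: the recorded entry is wrong and should be x = 9.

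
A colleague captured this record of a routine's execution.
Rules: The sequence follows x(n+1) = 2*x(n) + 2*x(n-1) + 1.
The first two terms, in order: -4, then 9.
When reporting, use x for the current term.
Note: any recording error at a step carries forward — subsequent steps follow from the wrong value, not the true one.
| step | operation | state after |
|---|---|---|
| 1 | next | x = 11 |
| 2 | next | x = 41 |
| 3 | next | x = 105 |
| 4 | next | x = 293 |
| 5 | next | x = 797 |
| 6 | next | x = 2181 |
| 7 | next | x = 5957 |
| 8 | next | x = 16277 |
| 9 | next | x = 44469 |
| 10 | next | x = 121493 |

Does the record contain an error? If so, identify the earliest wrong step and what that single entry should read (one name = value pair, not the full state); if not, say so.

1. x = 2*(9) + (2)*(-4) + (1) = 11 (agrees with the record)
2. x = 2*(11) + (2)*(9) + (1) = 41 (in agreement)
3. x = 2*(41) + (2)*(11) + (1) = 105 (same as recorded)
4. x = 2*(105) + (2)*(41) + (1) = 293 (in agreement)
5. x = 2*(293) + (2)*(105) + (1) = 797 (agrees with the record)
6. x = 2*(797) + (2)*(293) + (1) = 2181 (in agreement)
7. x = 2*(2181) + (2)*(797) + (1) = 5957 (same as recorded)
8. x = 2*(5957) + (2)*(2181) + (1) = 16277 (confirmed correct)
9. x = 2*(16277) + (2)*(5957) + (1) = 44469 (same as recorded)
10. x = 2*(44469) + (2)*(16277) + (1) = 121493 (confirmed correct)
No step deviates from the rules.

no error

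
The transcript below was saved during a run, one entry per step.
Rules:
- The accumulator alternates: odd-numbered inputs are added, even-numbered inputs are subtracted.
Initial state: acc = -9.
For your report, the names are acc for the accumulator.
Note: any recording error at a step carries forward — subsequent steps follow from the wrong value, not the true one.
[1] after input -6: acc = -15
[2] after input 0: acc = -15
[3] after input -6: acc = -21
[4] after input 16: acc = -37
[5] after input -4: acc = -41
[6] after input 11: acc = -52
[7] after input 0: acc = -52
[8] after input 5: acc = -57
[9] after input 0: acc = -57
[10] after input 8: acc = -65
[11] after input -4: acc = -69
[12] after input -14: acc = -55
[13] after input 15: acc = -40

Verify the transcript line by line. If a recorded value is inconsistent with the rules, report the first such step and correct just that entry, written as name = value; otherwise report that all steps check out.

no error

Step 1: acc = -9 + -6 = -15 — agrees with the transcript.
Step 2: acc = -15 - 0 = -15 — checks out.
Step 3: acc = -15 + -6 = -21 — in agreement.
Step 4: acc = -21 - 16 = -37 — matches.
Step 5: acc = -37 + -4 = -41 — same as recorded.
Step 6: acc = -41 - 11 = -52 — verified.
Step 7: acc = -52 + 0 = -52 — agrees with the transcript.
Step 8: acc = -52 - 5 = -57 — in agreement.
Step 9: acc = -57 + 0 = -57 — consistent with the transcript.
Step 10: acc = -57 - 8 = -65 — matches.
Step 11: acc = -65 + -4 = -69 — no discrepancy.
Step 12: acc = -69 - -14 = -55 — consistent with the transcript.
Step 13: acc = -55 + 15 = -40 — no discrepancy.
The whole run recomputes cleanly — no discrepancies.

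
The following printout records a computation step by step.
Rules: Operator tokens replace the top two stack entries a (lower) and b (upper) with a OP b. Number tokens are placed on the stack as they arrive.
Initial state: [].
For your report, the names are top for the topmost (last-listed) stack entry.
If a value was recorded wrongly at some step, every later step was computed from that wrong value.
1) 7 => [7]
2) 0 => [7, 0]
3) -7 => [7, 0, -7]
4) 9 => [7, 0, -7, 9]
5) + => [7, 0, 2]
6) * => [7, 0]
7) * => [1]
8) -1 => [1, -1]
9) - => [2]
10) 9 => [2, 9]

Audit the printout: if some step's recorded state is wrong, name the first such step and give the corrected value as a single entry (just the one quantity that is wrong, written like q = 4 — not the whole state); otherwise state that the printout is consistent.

1. push 7: top = 7 (same as recorded)
2. push 0: top = 0 (agrees with the printout)
3. push -7: top = -7 (exactly as logged)
4. push 9: top = 9 (agrees with the printout)
5. -7 + 9 = 2 (no discrepancy)
6. 0 * 2 = 0 (agrees with the printout)
7. 7 * 0 = 0 (the printout has a different value)
So the first discrepancy is step 7, where the right value is top = 0.

step 7, top = 0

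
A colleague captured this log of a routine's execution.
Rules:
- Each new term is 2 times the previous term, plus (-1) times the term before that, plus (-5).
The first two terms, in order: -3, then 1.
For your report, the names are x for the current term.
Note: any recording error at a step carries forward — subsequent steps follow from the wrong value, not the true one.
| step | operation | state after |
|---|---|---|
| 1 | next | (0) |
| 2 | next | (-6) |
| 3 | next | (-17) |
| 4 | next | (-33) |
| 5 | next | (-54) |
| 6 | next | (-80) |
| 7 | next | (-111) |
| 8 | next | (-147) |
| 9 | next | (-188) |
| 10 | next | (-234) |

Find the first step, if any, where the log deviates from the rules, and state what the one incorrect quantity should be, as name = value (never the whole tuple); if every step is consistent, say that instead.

Step 1: x = 2*(1) + (-1)*(-3) + (-5) = 0 — confirmed correct.
Step 2: x = 2*(0) + (-1)*(1) + (-5) = -6 — verified.
Step 3: x = 2*(-6) + (-1)*(0) + (-5) = -17 — no discrepancy.
Step 4: x = 2*(-17) + (-1)*(-6) + (-5) = -33 — verified.
Step 5: x = 2*(-33) + (-1)*(-17) + (-5) = -54 — agrees with the log.
Step 6: x = 2*(-54) + (-1)*(-33) + (-5) = -80 — exactly as logged.
Step 7: x = 2*(-80) + (-1)*(-54) + (-5) = -111 — no discrepancy.
Step 8: x = 2*(-111) + (-1)*(-80) + (-5) = -147 — no discrepancy.
Step 9: x = 2*(-147) + (-1)*(-111) + (-5) = -188 — no discrepancy.
Step 10: x = 2*(-188) + (-1)*(-147) + (-5) = -234 — agrees with the log.
All steps check out; nothing to correct.

no error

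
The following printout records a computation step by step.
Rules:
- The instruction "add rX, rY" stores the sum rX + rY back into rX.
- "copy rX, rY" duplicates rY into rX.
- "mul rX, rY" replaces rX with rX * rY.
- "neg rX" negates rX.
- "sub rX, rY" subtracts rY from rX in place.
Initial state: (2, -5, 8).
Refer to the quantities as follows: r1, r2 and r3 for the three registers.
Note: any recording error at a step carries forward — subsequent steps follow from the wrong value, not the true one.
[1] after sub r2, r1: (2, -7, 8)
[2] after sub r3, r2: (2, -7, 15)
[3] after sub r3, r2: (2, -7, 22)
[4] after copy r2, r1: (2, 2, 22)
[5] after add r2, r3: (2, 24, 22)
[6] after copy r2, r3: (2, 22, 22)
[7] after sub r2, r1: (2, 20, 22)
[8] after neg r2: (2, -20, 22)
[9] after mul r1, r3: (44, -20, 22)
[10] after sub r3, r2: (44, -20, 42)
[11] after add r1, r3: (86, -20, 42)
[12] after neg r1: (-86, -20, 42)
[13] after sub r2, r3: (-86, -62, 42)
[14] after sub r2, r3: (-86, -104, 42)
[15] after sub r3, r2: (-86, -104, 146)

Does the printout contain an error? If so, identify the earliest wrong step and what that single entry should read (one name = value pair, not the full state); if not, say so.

Recomputing the run from the initial state:
step 1: r1 = 2, r2 = -7, r3 = 8
step 2: r1 = 2, r2 = -7, r3 = 15
step 3: r1 = 2, r2 = -7, r3 = 22
step 4: r1 = 2, r2 = 2, r3 = 22
step 5: r1 = 2, r2 = 24, r3 = 22
step 6: r1 = 2, r2 = 22, r3 = 22
step 7: r1 = 2, r2 = 20, r3 = 22
step 8: r1 = 2, r2 = -20, r3 = 22
step 9: r1 = 44, r2 = -20, r3 = 22
step 10: r1 = 44, r2 = -20, r3 = 42
step 11: r1 = 86, r2 = -20, r3 = 42
step 12: r1 = -86, r2 = -20, r3 = 42
step 13: r1 = -86, r2 = -62, r3 = 42
step 14: r1 = -86, r2 = -104, r3 = 42
step 15: r1 = -86, r2 = -104, r3 = 146
This matches the printout at every step.

no error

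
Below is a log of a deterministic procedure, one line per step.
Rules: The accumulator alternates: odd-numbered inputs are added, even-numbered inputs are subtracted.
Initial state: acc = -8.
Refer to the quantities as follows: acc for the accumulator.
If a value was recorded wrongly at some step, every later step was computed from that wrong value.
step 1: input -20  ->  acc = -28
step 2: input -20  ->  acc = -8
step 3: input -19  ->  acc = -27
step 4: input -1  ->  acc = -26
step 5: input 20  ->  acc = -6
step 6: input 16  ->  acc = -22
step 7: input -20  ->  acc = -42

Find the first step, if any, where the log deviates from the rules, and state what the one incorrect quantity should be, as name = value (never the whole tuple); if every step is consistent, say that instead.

Step 1: acc = -8 + -20 = -28 — verified.
Step 2: acc = -28 - -20 = -8 — same as recorded.
Step 3: acc = -8 + -19 = -27 — agrees with the log.
Step 4: acc = -27 - -1 = -26 — checks out.
Step 5: acc = -26 + 20 = -6 — consistent with the log.
Step 6: acc = -6 - 16 = -22 — confirmed correct.
Step 7: acc = -22 + -20 = -42 — agrees with the log.
The whole run recomputes cleanly — no discrepancies.

no error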